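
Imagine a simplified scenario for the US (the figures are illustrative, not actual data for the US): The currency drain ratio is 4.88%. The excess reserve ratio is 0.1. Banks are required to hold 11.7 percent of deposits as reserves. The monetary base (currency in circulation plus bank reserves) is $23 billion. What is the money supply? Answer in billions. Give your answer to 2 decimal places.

The money multiplier is m = (1 + c) / (rr + e + c) = (1 + 0.0488) / (0.117 + 0.1 + 0.0488) ≈ 3.94582.
So M = m × MB = 3.94582 × 23 ≈ 90.7539 billion.

$90.75 billion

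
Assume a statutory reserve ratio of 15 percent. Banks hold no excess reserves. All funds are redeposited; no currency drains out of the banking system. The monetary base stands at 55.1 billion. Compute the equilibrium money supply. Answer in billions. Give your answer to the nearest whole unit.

With no currency drain or excess reserves, the money multiplier is m = 1/rr = 1/0.15 ≈ 6.6667.
Money supply M = m × MB = 6.6667 × 55.1 ≈ 367.3352 billion.

367 billion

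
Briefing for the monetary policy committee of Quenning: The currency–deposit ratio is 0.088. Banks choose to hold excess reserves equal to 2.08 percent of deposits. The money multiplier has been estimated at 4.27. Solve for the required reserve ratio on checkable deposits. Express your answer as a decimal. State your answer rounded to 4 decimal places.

Using m = 4.27. Since m = (1 + c)/(c + rr + e), the denominator satisfies c + rr + e = (1 + c)/m = (1 + 0.088) / 4.27 ≈ 0.254801.
With c = 0.088 and e = 0.0208, the required reserve ratio on checkable deposits is 0.254801 − 0.088 − 0.0208 = 0.146001.

0.1460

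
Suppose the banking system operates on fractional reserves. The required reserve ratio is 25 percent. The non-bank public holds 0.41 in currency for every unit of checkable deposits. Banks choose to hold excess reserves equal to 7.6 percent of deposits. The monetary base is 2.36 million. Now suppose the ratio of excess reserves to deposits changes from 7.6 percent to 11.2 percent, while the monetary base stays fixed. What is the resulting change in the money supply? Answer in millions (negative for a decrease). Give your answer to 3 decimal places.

-0.211 million

Initially m₁ = (1 + 0.41) / (0.25 + 0.076 + 0.41) ≈ 1.91576, so M₁ = 1.91576 × 2.36 ≈ 4.5212 million.
After the change m₂ = (1 + 0.41) / (0.25 + 0.112 + 0.41) ≈ 1.82642, so M₂ = 1.82642 × 2.36 ≈ 4.3104 million.
ΔM = M₂ − M₁ = 4.3104 − 4.5212 = -0.2108 million.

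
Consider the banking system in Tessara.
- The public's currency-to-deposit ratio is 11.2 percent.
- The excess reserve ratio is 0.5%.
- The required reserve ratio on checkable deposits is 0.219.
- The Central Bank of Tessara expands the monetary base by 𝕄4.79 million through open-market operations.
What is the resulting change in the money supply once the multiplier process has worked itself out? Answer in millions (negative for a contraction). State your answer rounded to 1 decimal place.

𝕄15.9 million

The money multiplier is m = (1 + c) / (rr + e + c) = (1 + 0.112) / (0.219 + 0.005 + 0.112) ≈ 3.3095.
The purchase adds 4.79 million of base, so ΔM = m × ΔMB = 3.3095 × (+4.79) ≈ 15.8525 million.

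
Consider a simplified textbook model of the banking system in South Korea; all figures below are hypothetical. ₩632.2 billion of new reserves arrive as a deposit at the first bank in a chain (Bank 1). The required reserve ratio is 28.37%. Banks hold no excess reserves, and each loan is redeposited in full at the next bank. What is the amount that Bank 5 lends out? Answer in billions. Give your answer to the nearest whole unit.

₩119 billion

Each bank lends a fraction (1 − rr) = 0.7163 of the deposit it receives, so Bank 5 receives 632.2·0.7163^4 and lends 632.2·0.7163^5 ≈ 119.2145 billion.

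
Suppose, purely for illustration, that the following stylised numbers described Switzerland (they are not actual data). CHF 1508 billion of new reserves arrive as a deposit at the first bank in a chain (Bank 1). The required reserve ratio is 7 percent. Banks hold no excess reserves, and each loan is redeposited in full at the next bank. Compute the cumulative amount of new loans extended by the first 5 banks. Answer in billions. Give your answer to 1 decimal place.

CHF 6096.8 billion

Bank i lends (1 − rr)^i of the original deposit: Bank 1 lends 1508·0.9300 = 1402.4400, Bank 2 lends 1508·0.9300² = 1304.2692, and so on.
Summing a geometric series: total = 1508·[0.9300·(1 − 0.9300^5) / (1 − 0.9300)] ≈ 6096.8400 billion.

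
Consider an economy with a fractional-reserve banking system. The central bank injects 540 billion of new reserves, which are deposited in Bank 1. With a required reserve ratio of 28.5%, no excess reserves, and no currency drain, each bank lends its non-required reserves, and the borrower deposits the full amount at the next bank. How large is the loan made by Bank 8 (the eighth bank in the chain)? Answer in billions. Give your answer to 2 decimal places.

Each bank lends a fraction (1 − rr) = 0.7150 of the deposit it receives, so Bank 8 receives 540·0.7150^7 and lends 540·0.7150^8 ≈ 36.8843 billion.

36.88 billion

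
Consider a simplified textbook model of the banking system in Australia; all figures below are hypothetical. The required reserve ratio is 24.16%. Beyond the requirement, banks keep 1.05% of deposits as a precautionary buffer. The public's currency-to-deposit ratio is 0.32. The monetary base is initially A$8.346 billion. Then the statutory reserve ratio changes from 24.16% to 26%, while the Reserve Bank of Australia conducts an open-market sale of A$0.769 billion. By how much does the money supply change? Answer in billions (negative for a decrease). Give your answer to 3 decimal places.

Before: m₁ = (1 + 0.32) / (0.2416 + 0.0105 + 0.32) ≈ 2.30729, MB₁ = 8.346, so M₁ = 2.30729 × 8.346 ≈ 19.2566 billion.
After: m₂ = (1 + 0.32) / (0.26 + 0.0105 + 0.32) ≈ 2.23539, MB₂ = 8.346 − 0.769 = 7.577, so M₂ = 2.23539 × 7.577 ≈ 16.9376 billion.
ΔM = M₂ − M₁ = 16.9376 − 19.2566 = -2.319 billion.

-2.319 billion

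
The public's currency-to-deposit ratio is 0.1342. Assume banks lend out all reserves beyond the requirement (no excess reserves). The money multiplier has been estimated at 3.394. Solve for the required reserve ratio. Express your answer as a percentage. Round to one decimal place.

Using m = 3.394. Since m = (1 + c)/(c + rr + e), the denominator satisfies c + rr + e = (1 + c)/m = (1 + 0.1342) / 3.394 ≈ 0.334178.
With c = 0.1342 and e = 0, the required reserve ratio is 0.334178 − 0.1342 − 0 = 0.199978.

20.0%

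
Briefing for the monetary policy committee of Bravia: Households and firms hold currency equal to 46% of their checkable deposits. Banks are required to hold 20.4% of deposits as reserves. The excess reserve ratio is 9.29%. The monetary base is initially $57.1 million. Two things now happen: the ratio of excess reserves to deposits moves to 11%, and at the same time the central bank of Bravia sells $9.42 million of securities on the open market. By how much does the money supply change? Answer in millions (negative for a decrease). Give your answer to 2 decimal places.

-20.20 million

Before: m₁ = (1 + 0.46) / (0.204 + 0.0929 + 0.46) ≈ 1.92892, MB₁ = 57.1, so M₁ = 1.92892 × 57.1 ≈ 110.1413 million.
After: m₂ = (1 + 0.46) / (0.204 + 0.11 + 0.46) ≈ 1.88630, MB₂ = 57.1 − 9.42 = 47.68, so M₂ = 1.88630 × 47.68 ≈ 89.9388 million.
ΔM = M₂ − M₁ = 89.9388 − 110.1413 = -20.2025 million.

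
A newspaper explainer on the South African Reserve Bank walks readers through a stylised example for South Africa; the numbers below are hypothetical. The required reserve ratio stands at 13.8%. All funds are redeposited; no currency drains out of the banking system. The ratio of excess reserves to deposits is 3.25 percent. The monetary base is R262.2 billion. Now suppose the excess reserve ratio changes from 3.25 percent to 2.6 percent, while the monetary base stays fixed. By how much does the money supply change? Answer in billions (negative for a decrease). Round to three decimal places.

Initially m₁ = 1 / (0.138 + 0.0325) ≈ 5.8651026, so M₁ = 5.8651026 × 262.2 ≈ 1537.8299 billion.
After the change m₂ = 1 / (0.138 + 0.026) ≈ 6.0975610, so M₂ = 6.0975610 × 262.2 ≈ 1598.7805 billion.
ΔM = M₂ − M₁ = 1598.7805 − 1537.8299 = 60.9506 billion.

R60.951 billion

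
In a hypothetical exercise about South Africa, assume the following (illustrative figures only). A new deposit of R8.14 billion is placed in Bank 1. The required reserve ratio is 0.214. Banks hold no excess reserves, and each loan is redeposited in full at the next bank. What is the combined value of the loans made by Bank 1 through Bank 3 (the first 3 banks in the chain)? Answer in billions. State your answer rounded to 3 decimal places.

Bank i lends (1 − rr)^i of the original deposit: Bank 1 lends 8.14·0.7860 ≈ 6.3980, Bank 2 lends 8.14·0.7860² ≈ 5.0289, and so on.
Summing a geometric series: total = 8.14·[0.7860·(1 − 0.7860^3) / (1 − 0.7860)] ≈ 15.3796 billion.

R15.380 billion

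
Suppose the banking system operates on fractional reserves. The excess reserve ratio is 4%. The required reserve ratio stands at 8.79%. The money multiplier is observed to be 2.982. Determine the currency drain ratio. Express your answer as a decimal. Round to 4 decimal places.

Using m = 2.982. From m = (1 + c)/(c + rr + e), rearranging gives 1 + c = m·(c + rr + e), so c·(1 − m) = m·(rr + e) − 1.
Hence c = [m·(rr + e) − 1]/(1 − m) = [2.982 × (0.0879 + 0.04) − 1] / (1 − 2.982) ≈ 0.312110.

0.3121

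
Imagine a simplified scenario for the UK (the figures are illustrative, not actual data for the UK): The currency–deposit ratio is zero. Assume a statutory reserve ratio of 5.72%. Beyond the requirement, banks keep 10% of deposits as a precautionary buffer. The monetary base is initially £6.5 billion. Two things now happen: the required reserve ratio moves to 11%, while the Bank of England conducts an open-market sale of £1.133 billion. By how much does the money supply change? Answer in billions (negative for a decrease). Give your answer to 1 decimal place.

Before: m₁ = 1 / (0.0572 + 0.1) ≈ 6.3613, MB₁ = 6.5, so M₁ = 6.3613 × 6.5 ≈ 41.3484 billion.
After: m₂ = 1 / (0.11 + 0.1) ≈ 4.7619, MB₂ = 6.5 − 1.133 = 5.367, so M₂ = 4.7619 × 5.367 ≈ 25.5571 billion.
ΔM = M₂ − M₁ = 25.5571 − 41.3484 = -15.7913 billion.

-15.8 billion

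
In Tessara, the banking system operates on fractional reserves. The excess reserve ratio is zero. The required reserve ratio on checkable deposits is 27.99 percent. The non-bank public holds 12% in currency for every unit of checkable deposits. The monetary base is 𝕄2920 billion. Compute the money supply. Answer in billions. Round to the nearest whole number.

𝕄8178 billion

The money multiplier is m = (1 + c) / (rr + c) = (1 + 0.12) / (0.2799 + 0.12) ≈ 2.80070.
So M = m × MB = 2.80070 × 2920 = 8178.044 billion.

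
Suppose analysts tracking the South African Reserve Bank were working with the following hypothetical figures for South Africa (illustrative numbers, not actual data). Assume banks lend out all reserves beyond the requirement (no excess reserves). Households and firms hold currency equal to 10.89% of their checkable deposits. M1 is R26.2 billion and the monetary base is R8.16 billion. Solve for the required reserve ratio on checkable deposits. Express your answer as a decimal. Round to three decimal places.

0.236

Using m = M/MB = 26.2/8.16 ≈ 3.210784. Since m = (1 + c)/(c + rr + e), the denominator satisfies c + rr + e = (1 + c)/m = (1 + 0.1089) / 3.210784 ≈ 0.345367.
With c = 0.1089 and e = 0, the required reserve ratio on checkable deposits is 0.345367 − 0.1089 − 0 = 0.236467.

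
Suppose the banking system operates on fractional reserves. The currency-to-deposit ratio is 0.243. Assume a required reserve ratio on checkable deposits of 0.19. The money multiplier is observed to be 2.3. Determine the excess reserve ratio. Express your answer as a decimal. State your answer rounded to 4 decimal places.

Using m = 2.3. Since m = (1 + c)/(c + rr + e), the denominator satisfies c + rr + e = (1 + c)/m = (1 + 0.243) / 2.3 ≈ 0.540435.
With c = 0.243 and rr = 0.19, the excess reserve ratio is 0.540435 − 0.243 − 0.19 = 0.107435.

0.1074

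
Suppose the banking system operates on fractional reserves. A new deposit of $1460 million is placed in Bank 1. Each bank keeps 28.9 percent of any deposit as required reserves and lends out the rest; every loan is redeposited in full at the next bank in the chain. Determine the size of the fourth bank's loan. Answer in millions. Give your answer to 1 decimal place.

Each bank lends a fraction (1 − rr) = 0.7110 of the deposit it receives, so Bank 4 receives 1460·0.7110^3 and lends 1460·0.7110^4 ≈ 373.1052 million.

$373.1 million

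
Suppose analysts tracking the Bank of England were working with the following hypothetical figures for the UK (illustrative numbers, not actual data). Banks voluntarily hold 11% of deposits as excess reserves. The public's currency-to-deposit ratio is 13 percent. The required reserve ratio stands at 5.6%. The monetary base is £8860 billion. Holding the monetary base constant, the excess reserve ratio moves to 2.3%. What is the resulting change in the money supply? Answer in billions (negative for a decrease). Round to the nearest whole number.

£14080 billion

Initially m₁ = (1 + 0.13) / (0.056 + 0.11 + 0.13) ≈ 3.81757, so M₁ = 3.81757 × 8860 = 33823.6702 billion.
After the change m₂ = (1 + 0.13) / (0.056 + 0.023 + 0.13) ≈ 5.40670, so M₂ = 5.40670 × 8860 = 47903.362 billion.
ΔM = M₂ − M₁ = 47903.362 − 33823.6702 = 14079.6918 billion.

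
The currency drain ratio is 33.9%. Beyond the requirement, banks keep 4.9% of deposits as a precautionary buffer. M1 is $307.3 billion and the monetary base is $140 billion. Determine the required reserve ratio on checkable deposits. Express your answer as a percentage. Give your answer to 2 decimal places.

Using m = M/MB = 307.3/140 = 2.195000. Since m = (1 + c)/(c + rr + e), the denominator satisfies c + rr + e = (1 + c)/m = (1 + 0.339) / 2.195000 ≈ 0.610023.
With c = 0.339 and e = 0.049, the required reserve ratio on checkable deposits is 0.610023 − 0.339 − 0.049 = 0.222023.

22.20%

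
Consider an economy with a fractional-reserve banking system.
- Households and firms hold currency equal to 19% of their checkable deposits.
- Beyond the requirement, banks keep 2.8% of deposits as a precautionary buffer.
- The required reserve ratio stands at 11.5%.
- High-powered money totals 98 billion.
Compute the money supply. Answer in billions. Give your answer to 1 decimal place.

350.2 billion

The money multiplier is m = (1 + c) / (rr + e + c) = (1 + 0.19) / (0.115 + 0.028 + 0.19) ≈ 3.5736.
So M = m × MB = 3.5736 × 98 = 350.2128 billion.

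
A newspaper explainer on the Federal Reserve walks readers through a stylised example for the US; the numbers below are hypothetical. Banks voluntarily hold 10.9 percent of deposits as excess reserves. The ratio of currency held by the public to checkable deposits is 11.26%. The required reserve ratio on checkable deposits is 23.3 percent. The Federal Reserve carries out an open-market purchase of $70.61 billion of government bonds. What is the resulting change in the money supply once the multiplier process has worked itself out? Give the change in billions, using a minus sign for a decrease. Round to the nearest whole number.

The money multiplier is m = (1 + c) / (rr + e + c) = (1 + 0.1126) / (0.233 + 0.109 + 0.1126) ≈ 2.4474.
The purchase adds 70.61 billion of base, so ΔM = m × ΔMB = 2.4474 × (+70.61) ≈ 172.8109 billion.

$173 billion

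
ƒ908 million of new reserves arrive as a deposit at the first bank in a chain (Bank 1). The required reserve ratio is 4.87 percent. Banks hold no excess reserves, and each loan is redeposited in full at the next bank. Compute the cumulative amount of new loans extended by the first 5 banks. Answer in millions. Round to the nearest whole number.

ƒ3918 million

Bank i lends (1 − rr)^i of the original deposit: Bank 1 lends 908·0.9513 = 863.7804, Bank 2 lends 908·0.9513² ≈ 821.7143, and so on.
Summing a geometric series: total = 908·[0.9513·(1 − 0.9513^5) / (1 − 0.9513)] ≈ 3918.2332 million.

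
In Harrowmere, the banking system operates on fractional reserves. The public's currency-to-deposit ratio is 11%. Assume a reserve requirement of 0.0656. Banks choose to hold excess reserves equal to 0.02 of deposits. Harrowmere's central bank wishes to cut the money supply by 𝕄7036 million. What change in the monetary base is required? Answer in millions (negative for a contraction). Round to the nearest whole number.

The money multiplier is m = (1 + c) / (rr + e + c) = (1 + 0.11) / (0.0656 + 0.02 + 0.11) ≈ 5.67485.
ΔMB = ΔM / m = (−7036) / 5.67485 ≈ -1239.8566 million.

-1240 million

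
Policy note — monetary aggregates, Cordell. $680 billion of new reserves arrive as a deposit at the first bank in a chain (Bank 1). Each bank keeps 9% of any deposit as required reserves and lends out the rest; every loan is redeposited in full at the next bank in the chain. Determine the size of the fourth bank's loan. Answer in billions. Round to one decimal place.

$466.3 billion

Each bank lends a fraction (1 − rr) = 0.9100 of the deposit it receives, so Bank 4 receives 680·0.9100^3 and lends 680·0.9100^4 ≈ 466.3097 billion.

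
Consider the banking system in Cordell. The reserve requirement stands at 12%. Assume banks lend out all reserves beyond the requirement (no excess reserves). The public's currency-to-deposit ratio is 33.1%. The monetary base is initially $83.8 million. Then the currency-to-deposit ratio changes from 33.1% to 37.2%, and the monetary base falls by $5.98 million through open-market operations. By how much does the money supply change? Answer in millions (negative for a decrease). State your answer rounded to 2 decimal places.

Before: m₁ = (1 + 0.331) / (0.12 + 0.331) ≈ 2.95122, MB₁ = 83.8, so M₁ = 2.95122 × 83.8 ≈ 247.3122 million.
After: m₂ = (1 + 0.372) / (0.12 + 0.372) ≈ 2.78862, MB₂ = 83.8 − 5.98 = 77.82, so M₂ = 2.78862 × 77.82 ≈ 217.0104 million.
ΔM = M₂ − M₁ = 217.0104 − 247.3122 = -30.3018 million.

-30.30 million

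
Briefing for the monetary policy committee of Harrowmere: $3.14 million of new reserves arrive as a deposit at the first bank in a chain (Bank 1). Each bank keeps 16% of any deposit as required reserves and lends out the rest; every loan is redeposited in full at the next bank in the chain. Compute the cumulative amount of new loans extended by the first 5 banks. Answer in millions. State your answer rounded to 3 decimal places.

Bank i lends (1 − rr)^i of the original deposit: Bank 1 lends 3.14·0.8400 = 2.6376, Bank 2 lends 3.14·0.8400² ≈ 2.2156, and so on.
Summing a geometric series: total = 3.14·[0.8400·(1 − 0.8400^5) / (1 − 0.8400)] ≈ 9.5908 million.

$9.591 million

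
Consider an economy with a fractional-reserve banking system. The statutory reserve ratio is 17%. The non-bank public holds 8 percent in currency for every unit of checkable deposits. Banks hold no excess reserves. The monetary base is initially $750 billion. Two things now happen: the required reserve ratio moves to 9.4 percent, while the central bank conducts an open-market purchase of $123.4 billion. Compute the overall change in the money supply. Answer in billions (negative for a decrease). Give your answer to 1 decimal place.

Before: m₁ = (1 + 0.08) / (0.17 + 0.08) = 4.32, MB₁ = 750, so M₁ = 4.32 × 750 = 3240 billion.
After: m₂ = (1 + 0.08) / (0.094 + 0.08) ≈ 6.20690, MB₂ = 750 + 123.4 = 873.4, so M₂ = 6.20690 × 873.4 ≈ 5421.1065 billion.
ΔM = M₂ − M₁ = 5421.1065 − 3240 = 2181.1065 billion.

$2181.1 billion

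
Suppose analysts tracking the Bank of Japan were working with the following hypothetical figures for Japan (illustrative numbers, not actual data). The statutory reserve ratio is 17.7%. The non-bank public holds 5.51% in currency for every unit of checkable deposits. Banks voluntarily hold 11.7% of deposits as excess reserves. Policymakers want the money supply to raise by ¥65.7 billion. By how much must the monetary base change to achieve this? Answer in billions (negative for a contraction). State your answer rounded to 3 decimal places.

¥21.738 billion

The money multiplier is m = (1 + c) / (rr + e + c) = (1 + 0.0551) / (0.177 + 0.117 + 0.0551) ≈ 3.022343.
ΔMB = ΔM / m = (+65.7) / 3.022343 ≈ 21.7381 billion.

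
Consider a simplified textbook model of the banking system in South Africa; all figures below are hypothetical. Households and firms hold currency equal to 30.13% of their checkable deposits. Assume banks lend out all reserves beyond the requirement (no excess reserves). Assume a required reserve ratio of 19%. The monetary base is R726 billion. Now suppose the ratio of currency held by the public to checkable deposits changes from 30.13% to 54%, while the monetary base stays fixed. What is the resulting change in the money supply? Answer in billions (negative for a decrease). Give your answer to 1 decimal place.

Initially m₁ = (1 + 0.3013) / (0.19 + 0.3013) ≈ 2.64869, so M₁ = 2.64869 × 726 ≈ 1922.9489 billion.
After the change m₂ = (1 + 0.54) / (0.19 + 0.54) ≈ 2.10959, so M₂ = 2.10959 × 726 ≈ 1531.5623 billion.
ΔM = M₂ − M₁ = 1531.5623 − 1922.9489 = -391.3866 billion.

-391.4 billion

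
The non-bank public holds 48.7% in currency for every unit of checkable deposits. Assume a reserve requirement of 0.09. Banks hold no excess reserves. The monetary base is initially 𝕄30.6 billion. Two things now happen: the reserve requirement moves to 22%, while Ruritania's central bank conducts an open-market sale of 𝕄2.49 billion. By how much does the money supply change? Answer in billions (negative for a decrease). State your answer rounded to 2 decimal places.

-19.74 billion

Before: m₁ = (1 + 0.487) / (0.09 + 0.487) ≈ 2.57712, MB₁ = 30.6, so M₁ = 2.57712 × 30.6 ≈ 78.8599 billion.
After: m₂ = (1 + 0.487) / (0.22 + 0.487) ≈ 2.10325, MB₂ = 30.6 − 2.49 = 28.11, so M₂ = 2.10325 × 28.11 ≈ 59.1224 billion.
ΔM = M₂ − M₁ = 59.1224 − 78.8599 = -19.7375 billion.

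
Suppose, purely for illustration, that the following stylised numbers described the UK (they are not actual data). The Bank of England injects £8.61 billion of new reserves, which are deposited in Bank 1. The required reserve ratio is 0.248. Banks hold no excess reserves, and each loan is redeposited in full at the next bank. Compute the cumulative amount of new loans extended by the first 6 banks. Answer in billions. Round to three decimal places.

£21.386 billion

Bank i lends (1 − rr)^i of the original deposit: Bank 1 lends 8.61·0.7520 ≈ 6.4747, Bank 2 lends 8.61·0.7520² ≈ 4.8690, and so on.
Summing a geometric series: total = 8.61·[0.7520·(1 − 0.7520^6) / (1 − 0.7520)] ≈ 21.3863 billion.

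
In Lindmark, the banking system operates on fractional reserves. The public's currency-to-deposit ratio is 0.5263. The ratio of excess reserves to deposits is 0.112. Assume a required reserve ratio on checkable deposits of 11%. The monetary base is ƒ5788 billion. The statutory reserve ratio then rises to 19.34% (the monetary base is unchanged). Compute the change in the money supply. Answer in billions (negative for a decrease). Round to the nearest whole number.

Initially m₁ = (1 + 0.5263) / (0.11 + 0.112 + 0.5263) ≈ 2.03969, so M₁ = 2.03969 × 5788 ≈ 11805.7257 billion.
After the change m₂ = (1 + 0.5263) / (0.1934 + 0.112 + 0.5263) ≈ 1.83516, so M₂ = 1.83516 × 5788 ≈ 10621.9061 billion.
ΔM = M₂ − M₁ = 10621.9061 − 11805.7257 = -1183.8196 billion.

-1184 billion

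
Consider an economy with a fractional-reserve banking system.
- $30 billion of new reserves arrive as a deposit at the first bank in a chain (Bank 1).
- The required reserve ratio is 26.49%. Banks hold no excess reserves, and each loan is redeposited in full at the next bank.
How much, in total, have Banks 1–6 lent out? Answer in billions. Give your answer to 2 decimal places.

$70.11 billion

Bank i lends (1 − rr)^i of the original deposit: Bank 1 lends 30·0.7351 = 22.0530, Bank 2 lends 30·0.7351² ≈ 16.2112, and so on.
Summing a geometric series: total = 30·[0.7351·(1 − 0.7351^6) / (1 − 0.7351)] ≈ 70.1142 billion.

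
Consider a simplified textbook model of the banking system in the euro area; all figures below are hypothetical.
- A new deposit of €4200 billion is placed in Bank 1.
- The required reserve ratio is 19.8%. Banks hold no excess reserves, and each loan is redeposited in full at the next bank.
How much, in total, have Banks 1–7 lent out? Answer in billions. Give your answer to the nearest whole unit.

Bank i lends (1 − rr)^i of the original deposit: Bank 1 lends 4200·0.8020 = 3368.4000, Bank 2 lends 4200·0.8020² = 2701.4568, and so on.
Summing a geometric series: total = 4200·[0.8020·(1 − 0.8020^7) / (1 − 0.8020)] ≈ 13381.5158 billion.

€13382 billion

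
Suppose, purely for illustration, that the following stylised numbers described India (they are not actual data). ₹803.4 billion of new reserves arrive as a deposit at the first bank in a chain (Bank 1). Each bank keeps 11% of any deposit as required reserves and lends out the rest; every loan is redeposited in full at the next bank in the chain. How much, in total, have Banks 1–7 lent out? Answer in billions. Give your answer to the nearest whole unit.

₹3625 billion

Bank i lends (1 − rr)^i of the original deposit: Bank 1 lends 803.4·0.8900 = 715.0260, Bank 2 lends 803.4·0.8900² ≈ 636.3731, and so on.
Summing a geometric series: total = 803.4·[0.8900·(1 − 0.8900^7) / (1 − 0.8900)] ≈ 3625.0950 billion.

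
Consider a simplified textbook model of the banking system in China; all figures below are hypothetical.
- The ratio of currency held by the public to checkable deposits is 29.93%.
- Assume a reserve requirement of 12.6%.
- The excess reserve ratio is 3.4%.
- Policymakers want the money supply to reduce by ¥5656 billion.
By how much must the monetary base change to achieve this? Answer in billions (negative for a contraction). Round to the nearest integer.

-1999 billion

The money multiplier is m = (1 + c) / (rr + e + c) = (1 + 0.2993) / (0.126 + 0.034 + 0.2993) ≈ 2.82887.
ΔMB = ΔM / m = (−5656) / 2.82887 ≈ -1999.3849 billion.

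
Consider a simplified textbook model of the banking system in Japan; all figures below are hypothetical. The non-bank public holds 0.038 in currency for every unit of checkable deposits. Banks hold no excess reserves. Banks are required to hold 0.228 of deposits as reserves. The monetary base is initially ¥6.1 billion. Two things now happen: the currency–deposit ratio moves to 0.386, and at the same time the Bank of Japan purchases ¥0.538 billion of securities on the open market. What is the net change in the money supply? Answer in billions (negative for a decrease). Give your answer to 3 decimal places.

Before: m₁ = (1 + 0.038) / (0.228 + 0.038) ≈ 3.90226, MB₁ = 6.1, so M₁ = 3.90226 × 6.1 ≈ 23.8038 billion.
After: m₂ = (1 + 0.386) / (0.228 + 0.386) ≈ 2.25733, MB₂ = 6.1 + 0.538 = 6.638, so M₂ = 2.25733 × 6.638 ≈ 14.9842 billion.
ΔM = M₂ − M₁ = 14.9842 − 23.8038 = -8.8196 billion.

-8.820 billion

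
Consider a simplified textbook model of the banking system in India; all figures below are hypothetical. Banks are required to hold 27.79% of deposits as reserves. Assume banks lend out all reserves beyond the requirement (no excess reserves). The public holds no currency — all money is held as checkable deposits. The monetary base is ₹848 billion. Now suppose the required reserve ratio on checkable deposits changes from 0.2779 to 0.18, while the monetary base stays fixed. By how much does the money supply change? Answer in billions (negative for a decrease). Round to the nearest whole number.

₹1660 billion

Initially m₁ = 1 / (0.2779) ≈ 3.5984, so M₁ = 3.5984 × 848 = 3051.4432 billion.
After the change m₂ = 1 / (0.18) ≈ 5.5556, so M₂ = 5.5556 × 848 = 4711.1488 billion.
ΔM = M₂ − M₁ = 4711.1488 − 3051.4432 = 1659.7056 billion.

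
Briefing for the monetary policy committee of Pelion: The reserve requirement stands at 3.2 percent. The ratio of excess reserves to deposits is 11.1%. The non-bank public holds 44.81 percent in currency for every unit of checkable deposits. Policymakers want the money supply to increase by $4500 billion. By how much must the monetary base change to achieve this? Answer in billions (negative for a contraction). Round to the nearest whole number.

$1837 billion

The money multiplier is m = (1 + c) / (rr + e + c) = (1 + 0.4481) / (0.032 + 0.111 + 0.4481) ≈ 2.44984.
ΔMB = ΔM / m = (+4500) / 2.44984 ≈ 1836.8547 billion.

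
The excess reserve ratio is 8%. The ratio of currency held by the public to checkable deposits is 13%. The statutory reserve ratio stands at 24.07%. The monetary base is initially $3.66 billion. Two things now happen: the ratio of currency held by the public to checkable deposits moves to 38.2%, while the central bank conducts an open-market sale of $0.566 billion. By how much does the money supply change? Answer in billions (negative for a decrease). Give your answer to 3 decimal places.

Before: m₁ = (1 + 0.13) / (0.2407 + 0.08 + 0.13) ≈ 2.50721, MB₁ = 3.66, so M₁ = 2.50721 × 3.66 ≈ 9.1764 billion.
After: m₂ = (1 + 0.382) / (0.2407 + 0.08 + 0.382) ≈ 1.96670, MB₂ = 3.66 − 0.566 = 3.094, so M₂ = 1.96670 × 3.094 ≈ 6.085 billion.
ΔM = M₂ − M₁ = 6.085 − 9.1764 = -3.0914 billion.

-3.091 billion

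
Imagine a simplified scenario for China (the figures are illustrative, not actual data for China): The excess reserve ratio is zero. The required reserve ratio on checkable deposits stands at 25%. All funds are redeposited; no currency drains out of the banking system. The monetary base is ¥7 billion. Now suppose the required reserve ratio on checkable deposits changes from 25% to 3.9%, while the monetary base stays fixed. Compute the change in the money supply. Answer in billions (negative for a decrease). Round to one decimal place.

¥151.5 billion

Initially m₁ = 1 / (0.25) = 4, so M₁ = 4 × 7 = 28 billion.
After the change m₂ = 1 / (0.039) ≈ 25.6410, so M₂ = 25.6410 × 7 = 179.487 billion.
ΔM = M₂ − M₁ = 179.487 − 28 = 151.487 billion.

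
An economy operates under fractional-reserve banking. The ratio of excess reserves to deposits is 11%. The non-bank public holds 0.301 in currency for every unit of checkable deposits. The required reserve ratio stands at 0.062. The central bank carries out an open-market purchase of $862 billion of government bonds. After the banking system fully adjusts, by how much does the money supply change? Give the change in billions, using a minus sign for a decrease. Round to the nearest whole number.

$2371 billion

The money multiplier is m = (1 + c) / (rr + e + c) = (1 + 0.301) / (0.062 + 0.11 + 0.301) ≈ 2.7505.
The purchase adds 862 billion of base, so ΔM = m × ΔMB = 2.7505 × (+862) = 2370.931 billion.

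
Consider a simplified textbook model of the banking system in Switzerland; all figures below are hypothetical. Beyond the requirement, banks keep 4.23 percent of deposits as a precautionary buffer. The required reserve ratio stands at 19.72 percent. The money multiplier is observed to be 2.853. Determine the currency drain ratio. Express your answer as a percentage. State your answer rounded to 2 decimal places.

17.09%

Using m = 2.853. From m = (1 + c)/(c + rr + e), rearranging gives 1 + c = m·(c + rr + e), so c·(1 − m) = m·(rr + e) − 1.
Hence c = [m·(rr + e) − 1]/(1 − m) = [2.853 × (0.1972 + 0.0423) − 1] / (1 − 2.853) ≈ 0.170916.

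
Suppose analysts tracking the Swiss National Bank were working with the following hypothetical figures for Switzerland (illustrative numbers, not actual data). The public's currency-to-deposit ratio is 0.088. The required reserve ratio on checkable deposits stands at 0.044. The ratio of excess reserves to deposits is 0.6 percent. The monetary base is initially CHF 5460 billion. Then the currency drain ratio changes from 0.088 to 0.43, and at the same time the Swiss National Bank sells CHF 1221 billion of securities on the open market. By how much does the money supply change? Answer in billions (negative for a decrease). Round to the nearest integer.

-30418 billion

Before: m₁ = (1 + 0.088) / (0.044 + 0.006 + 0.088) ≈ 7.88406, MB₁ = 5460, so M₁ = 7.88406 × 5460 = 43046.9676 billion.
After: m₂ = (1 + 0.43) / (0.044 + 0.006 + 0.43) ≈ 2.97917, MB₂ = 5460 − 1221 = 4239, so M₂ = 2.97917 × 4239 ≈ 12628.7016 billion.
ΔM = M₂ − M₁ = 12628.7016 − 43046.9676 = -30418.266 billion.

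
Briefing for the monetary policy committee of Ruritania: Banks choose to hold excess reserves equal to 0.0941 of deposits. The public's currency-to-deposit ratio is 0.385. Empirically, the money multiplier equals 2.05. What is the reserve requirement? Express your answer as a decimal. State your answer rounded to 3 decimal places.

0.197

Using m = 2.05. Since m = (1 + c)/(c + rr + e), the denominator satisfies c + rr + e = (1 + c)/m = (1 + 0.385) / 2.05 ≈ 0.675610.
With c = 0.385 and e = 0.0941, the reserve requirement is 0.675610 − 0.385 − 0.0941 = 0.19651.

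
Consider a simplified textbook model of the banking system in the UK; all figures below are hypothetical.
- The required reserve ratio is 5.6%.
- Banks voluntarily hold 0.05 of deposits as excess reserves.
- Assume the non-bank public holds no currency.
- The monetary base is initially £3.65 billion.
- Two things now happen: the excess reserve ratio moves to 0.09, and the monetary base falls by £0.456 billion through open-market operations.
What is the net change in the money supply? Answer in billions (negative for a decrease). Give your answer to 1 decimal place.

-12.6 billion

Before: m₁ = 1 / (0.056 + 0.05) ≈ 9.4340, MB₁ = 3.65, so M₁ = 9.4340 × 3.65 = 34.4341 billion.
After: m₂ = 1 / (0.056 + 0.09) ≈ 6.8493, MB₂ = 3.65 − 0.456 = 3.194, so M₂ = 6.8493 × 3.194 ≈ 21.8767 billion.
ΔM = M₂ − M₁ = 21.8767 − 34.4341 = -12.5574 billion.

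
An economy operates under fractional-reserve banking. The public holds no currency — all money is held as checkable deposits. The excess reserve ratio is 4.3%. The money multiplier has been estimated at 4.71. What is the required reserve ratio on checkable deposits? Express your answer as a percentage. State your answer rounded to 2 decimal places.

Using m = 4.71. Since m = (1 + c)/(c + rr + e), the denominator satisfies c + rr + e = (1 + c)/m = (1 + 0) / 4.71 ≈ 0.212314.
With c = 0 and e = 0.043, the required reserve ratio on checkable deposits is 0.212314 − 0 − 0.043 = 0.169314.

16.93%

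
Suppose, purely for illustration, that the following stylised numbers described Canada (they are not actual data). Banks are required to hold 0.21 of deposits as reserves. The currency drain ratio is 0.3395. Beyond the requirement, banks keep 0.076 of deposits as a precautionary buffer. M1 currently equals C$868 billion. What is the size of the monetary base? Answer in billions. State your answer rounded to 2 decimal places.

C$405.33 billion

The money multiplier is m = (1 + c) / (rr + e + c) = (1 + 0.3395) / (0.21 + 0.076 + 0.3395) ≈ 2.141487.
MB = M / m = 868 / 2.141487 ≈ 405.3258 billion.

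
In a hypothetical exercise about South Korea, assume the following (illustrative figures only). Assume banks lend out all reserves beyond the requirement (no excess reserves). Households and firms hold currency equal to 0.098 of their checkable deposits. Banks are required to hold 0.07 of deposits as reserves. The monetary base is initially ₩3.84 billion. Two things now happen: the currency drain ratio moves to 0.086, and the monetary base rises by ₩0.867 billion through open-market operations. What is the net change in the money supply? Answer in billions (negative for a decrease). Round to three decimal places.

₩7.671 billion

Before: m₁ = (1 + 0.098) / (0.07 + 0.098) ≈ 6.53571, MB₁ = 3.84, so M₁ = 6.53571 × 3.84 ≈ 25.0971 billion.
After: m₂ = (1 + 0.086) / (0.07 + 0.086) ≈ 6.96154, MB₂ = 3.84 + 0.867 = 4.707, so M₂ = 6.96154 × 4.707 ≈ 32.768 billion.
ΔM = M₂ − M₁ = 32.768 − 25.0971 = 7.6709 billion.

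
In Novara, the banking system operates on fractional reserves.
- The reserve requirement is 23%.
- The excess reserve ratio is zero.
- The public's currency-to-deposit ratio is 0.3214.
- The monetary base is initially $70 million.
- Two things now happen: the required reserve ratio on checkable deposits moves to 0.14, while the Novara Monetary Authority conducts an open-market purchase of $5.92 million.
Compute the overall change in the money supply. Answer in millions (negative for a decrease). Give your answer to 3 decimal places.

Before: m₁ = (1 + 0.3214) / (0.23 + 0.3214) ≈ 2.396445, MB₁ = 70, so M₁ = 2.396445 × 70 ≈ 167.7511 million.
After: m₂ = (1 + 0.3214) / (0.14 + 0.3214) ≈ 2.863893, MB₂ = 70 + 5.92 = 75.92, so M₂ = 2.863893 × 75.92 ≈ 217.4268 million.
ΔM = M₂ − M₁ = 217.4268 − 167.7511 = 49.6757 million.

$49.676 million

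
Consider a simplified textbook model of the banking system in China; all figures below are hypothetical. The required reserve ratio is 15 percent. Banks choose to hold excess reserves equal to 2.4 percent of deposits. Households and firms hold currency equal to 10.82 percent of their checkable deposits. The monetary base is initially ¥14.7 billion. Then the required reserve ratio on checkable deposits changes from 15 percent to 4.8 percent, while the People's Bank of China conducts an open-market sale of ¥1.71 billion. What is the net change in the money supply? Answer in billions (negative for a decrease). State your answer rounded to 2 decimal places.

¥22.16 billion

Before: m₁ = (1 + 0.1082) / (0.15 + 0.024 + 0.1082) ≈ 3.92700, MB₁ = 14.7, so M₁ = 3.92700 × 14.7 = 57.7269 billion.
After: m₂ = (1 + 0.1082) / (0.048 + 0.024 + 0.1082) ≈ 6.14983, MB₂ = 14.7 − 1.71 = 12.99, so M₂ = 6.14983 × 12.99 ≈ 79.8863 billion.
ΔM = M₂ − M₁ = 79.8863 − 57.7269 = 22.1594 billion.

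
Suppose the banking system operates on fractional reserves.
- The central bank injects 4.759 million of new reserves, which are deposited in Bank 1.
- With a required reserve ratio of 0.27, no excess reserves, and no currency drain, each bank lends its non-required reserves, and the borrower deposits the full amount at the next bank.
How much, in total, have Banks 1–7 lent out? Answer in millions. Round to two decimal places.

11.45 million

Bank i lends (1 − rr)^i of the original deposit: Bank 1 lends 4.759·0.7300 ≈ 3.4741, Bank 2 lends 4.759·0.7300² ≈ 2.5361, and so on.
Summing a geometric series: total = 4.759·[0.7300·(1 − 0.7300^7) / (1 − 0.7300)] ≈ 11.4455 million.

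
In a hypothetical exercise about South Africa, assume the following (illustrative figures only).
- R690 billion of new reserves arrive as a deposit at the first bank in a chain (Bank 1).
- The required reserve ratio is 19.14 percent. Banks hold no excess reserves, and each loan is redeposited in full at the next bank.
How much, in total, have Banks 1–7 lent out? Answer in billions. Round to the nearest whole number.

Bank i lends (1 − rr)^i of the original deposit: Bank 1 lends 690·0.8086 = 557.9340, Bank 2 lends 690·0.8086² ≈ 451.1454, and so on.
Summing a geometric series: total = 690·[0.8086·(1 − 0.8086^7) / (1 − 0.8086)] ≈ 2256.1801 billion.

R2256 billion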